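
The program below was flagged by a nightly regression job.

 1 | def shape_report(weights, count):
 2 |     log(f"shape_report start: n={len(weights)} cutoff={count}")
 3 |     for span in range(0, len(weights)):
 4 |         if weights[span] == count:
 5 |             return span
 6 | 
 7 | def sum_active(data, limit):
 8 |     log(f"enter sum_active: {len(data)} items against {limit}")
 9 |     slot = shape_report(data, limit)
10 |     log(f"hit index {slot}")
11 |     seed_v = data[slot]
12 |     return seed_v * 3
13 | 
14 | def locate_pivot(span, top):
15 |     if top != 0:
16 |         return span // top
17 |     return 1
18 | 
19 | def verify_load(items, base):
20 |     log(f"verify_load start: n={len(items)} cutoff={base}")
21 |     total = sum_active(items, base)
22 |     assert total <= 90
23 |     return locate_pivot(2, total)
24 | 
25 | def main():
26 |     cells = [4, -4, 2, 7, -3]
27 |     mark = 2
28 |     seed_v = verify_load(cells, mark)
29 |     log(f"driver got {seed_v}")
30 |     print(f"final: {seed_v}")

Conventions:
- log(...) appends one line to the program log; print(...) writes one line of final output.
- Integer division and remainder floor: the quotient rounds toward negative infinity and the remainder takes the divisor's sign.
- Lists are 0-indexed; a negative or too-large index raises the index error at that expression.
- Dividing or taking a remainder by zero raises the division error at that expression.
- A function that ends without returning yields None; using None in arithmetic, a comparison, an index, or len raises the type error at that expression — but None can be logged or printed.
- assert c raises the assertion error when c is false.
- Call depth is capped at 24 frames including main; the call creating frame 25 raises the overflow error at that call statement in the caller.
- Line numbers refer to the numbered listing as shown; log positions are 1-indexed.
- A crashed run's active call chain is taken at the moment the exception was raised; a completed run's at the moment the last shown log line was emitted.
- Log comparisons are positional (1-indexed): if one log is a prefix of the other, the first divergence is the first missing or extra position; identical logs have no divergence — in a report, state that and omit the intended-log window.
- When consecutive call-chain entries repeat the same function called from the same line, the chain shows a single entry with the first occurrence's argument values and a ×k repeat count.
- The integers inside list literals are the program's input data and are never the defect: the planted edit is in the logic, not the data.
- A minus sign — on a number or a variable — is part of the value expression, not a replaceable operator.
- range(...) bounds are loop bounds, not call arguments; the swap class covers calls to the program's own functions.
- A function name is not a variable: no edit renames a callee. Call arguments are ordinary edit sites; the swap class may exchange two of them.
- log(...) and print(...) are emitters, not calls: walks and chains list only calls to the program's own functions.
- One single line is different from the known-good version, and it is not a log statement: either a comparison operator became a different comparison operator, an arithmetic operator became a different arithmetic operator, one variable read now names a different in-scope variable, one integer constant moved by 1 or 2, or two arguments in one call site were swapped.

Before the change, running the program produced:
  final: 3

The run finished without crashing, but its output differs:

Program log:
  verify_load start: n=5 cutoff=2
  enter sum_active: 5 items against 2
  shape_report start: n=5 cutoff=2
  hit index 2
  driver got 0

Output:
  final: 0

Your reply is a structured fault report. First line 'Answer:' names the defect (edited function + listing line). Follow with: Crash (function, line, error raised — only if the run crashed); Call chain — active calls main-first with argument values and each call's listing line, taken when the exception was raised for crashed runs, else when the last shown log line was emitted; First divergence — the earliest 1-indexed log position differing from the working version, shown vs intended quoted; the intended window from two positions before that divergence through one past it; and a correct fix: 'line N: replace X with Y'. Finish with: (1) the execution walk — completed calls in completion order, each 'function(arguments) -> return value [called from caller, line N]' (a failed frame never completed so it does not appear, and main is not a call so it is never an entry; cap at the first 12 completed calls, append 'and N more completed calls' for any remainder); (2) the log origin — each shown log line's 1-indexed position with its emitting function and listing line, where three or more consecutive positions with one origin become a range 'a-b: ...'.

Answer: the defect is in verify_load at line 23.
The tell: Position 5 is the first bad log line: 'driver got 0' should read 'driver got 3'.
Call chain: main.
First divergence: position 5; shown 'driver got 0' vs intended 'driver got 3'.
Intended log window:
  3: shape_report start: n=5 cutoff=2
  4: hit index 2
  5: driver got 3
Execution walk:
  shape_report([4, -4, 2, 7, -3], 2) -> 2  [called from sum_active, line 9]
  sum_active([4, -4, 2, 7, -3], 2) -> 6  [called from verify_load, line 21]
  locate_pivot(2, 6) -> 0  [called from verify_load, line 23]
  verify_load([4, -4, 2, 7, -3], 2) -> 0  [called from main, line 28]
Log origins:
  1: emitted by verify_load (line 20)
  2: emitted by sum_active (line 8)
  3: emitted by shape_report (line 2)
  4: emitted by sum_active (line 10)
  5: emitted by main (line 29)
A correct fix: line 23: replace `locate_pivot(2, total)` with `locate_pivot(total, 2)`.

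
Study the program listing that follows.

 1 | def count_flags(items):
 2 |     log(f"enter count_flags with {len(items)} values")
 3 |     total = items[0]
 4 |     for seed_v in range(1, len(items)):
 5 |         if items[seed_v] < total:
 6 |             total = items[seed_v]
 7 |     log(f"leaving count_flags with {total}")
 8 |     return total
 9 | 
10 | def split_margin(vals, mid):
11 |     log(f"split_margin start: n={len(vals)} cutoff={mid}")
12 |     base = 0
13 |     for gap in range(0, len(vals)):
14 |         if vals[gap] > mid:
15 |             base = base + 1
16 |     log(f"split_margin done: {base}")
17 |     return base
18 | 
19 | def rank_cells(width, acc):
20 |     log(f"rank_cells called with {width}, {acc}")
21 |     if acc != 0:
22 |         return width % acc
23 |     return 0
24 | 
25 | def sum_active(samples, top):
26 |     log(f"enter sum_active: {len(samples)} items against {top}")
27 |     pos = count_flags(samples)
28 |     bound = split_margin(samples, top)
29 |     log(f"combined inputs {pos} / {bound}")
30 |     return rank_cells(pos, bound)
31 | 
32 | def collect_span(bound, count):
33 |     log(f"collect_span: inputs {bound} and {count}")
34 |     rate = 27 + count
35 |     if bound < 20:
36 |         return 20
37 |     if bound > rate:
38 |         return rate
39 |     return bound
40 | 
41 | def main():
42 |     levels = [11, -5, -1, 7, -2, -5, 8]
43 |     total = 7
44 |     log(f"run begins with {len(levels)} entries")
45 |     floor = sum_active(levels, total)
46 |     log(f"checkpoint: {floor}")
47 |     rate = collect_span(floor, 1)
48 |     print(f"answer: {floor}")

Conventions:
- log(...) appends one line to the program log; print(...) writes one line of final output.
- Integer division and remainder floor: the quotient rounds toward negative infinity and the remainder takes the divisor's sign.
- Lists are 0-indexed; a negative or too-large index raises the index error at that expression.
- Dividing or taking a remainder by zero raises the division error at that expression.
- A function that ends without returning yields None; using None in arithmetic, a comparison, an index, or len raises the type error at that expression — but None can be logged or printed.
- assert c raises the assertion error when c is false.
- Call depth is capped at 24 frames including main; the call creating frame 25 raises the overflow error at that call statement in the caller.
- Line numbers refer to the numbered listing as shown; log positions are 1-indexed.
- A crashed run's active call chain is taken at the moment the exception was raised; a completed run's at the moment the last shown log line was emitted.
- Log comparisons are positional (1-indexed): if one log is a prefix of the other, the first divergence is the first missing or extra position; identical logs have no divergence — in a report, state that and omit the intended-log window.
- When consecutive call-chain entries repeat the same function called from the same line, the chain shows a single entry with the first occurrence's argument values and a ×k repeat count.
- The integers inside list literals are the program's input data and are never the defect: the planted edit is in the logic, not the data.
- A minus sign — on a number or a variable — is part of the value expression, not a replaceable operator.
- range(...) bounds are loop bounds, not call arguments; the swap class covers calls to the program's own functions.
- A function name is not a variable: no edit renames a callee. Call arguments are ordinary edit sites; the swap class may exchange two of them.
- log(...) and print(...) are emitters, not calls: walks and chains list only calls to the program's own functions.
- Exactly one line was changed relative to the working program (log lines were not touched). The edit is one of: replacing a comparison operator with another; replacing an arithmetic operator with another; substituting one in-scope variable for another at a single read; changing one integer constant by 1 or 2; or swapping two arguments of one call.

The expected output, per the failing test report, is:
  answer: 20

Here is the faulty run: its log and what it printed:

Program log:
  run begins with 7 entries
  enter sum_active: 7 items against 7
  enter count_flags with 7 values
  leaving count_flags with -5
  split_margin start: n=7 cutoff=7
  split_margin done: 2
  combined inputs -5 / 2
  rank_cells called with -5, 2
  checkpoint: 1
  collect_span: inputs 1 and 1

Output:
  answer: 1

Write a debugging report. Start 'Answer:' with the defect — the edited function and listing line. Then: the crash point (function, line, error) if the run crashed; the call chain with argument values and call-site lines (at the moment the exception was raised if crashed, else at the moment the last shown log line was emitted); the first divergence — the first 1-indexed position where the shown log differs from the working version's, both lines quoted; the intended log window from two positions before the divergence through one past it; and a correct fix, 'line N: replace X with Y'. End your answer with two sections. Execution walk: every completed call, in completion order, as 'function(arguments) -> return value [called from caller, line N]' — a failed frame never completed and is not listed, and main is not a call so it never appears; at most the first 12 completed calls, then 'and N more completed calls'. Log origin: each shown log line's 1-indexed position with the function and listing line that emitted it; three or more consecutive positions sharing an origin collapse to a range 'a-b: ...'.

Answer: the defect is in main at line 48.
Key fact: Every logged value matches the working version; the printed result is what differs.
Call chain: main -> collect_span(1, 1) (called at line 47).
First divergence: none (the log streams are identical).
Execution walk:
  count_flags([11, -5, -1, 7, -2, -5, 8]) -> -5  [called from sum_active, line 27]
  split_margin([11, -5, -1, 7, -2, -5, 8], 7) -> 2  [called from sum_active, line 28]
  rank_cells(-5, 2) -> 1  [called from sum_active, line 30]
  sum_active([11, -5, -1, 7, -2, -5, 8], 7) -> 1  [called from main, line 45]
  collect_span(1, 1) -> 20  [called from main, line 47]
Origin of each log line:
  1 — main, line 44
  2 — sum_active, line 26
  3 — count_flags, line 2
  4 — count_flags, line 7
  5 — split_margin, line 11
  6 — split_margin, line 16
  7 — sum_active, line 29
  8 — rank_cells, line 20
  9 — main, line 46
  10 — collect_span, line 33
A correct fix: line 48: replace `floor` with `rate`.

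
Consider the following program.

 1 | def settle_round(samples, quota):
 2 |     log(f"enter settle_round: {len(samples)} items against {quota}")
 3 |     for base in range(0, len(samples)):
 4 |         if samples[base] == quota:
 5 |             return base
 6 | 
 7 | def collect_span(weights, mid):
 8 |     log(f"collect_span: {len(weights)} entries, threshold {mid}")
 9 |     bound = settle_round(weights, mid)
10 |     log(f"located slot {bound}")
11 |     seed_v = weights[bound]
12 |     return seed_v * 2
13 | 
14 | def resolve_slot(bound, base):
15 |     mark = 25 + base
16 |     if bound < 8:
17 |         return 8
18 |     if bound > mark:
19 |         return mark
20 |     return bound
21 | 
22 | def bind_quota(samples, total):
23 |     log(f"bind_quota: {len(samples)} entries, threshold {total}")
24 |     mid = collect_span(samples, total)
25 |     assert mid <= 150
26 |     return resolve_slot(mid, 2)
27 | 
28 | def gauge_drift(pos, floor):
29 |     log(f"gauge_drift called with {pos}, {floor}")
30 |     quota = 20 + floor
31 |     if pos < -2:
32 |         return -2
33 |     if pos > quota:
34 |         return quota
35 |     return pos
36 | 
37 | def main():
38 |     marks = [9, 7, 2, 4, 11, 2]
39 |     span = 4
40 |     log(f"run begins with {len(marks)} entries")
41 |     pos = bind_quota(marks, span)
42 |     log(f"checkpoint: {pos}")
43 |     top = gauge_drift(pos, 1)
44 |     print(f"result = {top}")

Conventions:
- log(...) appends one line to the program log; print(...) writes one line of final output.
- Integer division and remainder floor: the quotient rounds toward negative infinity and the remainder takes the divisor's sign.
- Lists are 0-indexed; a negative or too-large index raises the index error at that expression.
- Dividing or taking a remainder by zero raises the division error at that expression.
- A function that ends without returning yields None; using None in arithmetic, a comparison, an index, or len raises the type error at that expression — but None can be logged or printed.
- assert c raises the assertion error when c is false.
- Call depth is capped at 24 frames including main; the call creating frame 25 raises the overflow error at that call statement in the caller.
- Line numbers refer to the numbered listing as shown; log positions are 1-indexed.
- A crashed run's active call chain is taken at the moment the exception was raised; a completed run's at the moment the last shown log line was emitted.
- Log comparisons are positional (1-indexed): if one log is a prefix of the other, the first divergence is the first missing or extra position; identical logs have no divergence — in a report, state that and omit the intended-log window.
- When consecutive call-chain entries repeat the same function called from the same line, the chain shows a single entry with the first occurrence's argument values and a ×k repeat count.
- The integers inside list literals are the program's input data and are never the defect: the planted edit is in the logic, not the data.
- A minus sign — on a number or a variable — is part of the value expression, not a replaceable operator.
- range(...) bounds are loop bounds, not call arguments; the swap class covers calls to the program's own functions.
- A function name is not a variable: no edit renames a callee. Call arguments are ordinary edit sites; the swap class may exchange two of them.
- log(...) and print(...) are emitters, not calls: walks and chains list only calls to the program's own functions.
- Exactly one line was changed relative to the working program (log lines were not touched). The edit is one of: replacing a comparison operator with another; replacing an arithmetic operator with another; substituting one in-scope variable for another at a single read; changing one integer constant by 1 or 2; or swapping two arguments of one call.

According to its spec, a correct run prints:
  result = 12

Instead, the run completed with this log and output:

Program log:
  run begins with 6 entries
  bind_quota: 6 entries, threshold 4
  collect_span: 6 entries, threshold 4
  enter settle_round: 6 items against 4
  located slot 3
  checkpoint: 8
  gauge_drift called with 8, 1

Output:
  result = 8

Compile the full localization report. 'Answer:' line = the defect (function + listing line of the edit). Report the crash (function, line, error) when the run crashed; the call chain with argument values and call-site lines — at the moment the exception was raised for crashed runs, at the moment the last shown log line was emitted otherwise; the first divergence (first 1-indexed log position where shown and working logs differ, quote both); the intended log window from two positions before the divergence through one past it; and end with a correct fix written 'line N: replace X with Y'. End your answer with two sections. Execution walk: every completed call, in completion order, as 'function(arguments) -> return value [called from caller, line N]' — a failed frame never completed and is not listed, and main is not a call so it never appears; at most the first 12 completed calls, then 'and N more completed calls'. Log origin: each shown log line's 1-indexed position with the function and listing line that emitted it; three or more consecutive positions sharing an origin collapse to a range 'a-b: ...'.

Answer: the defect is in collect_span at line 12.
Key fact: Position 6 is the first bad log line: 'checkpoint: 8' should read 'checkpoint: 12'.
Call chain: main -> gauge_drift(8, 1) (called at line 43).
First divergence: position 6 — the shown line 'checkpoint: 8' should read 'checkpoint: 12'.
Intended log window:
  4: enter settle_round: 6 items against 4
  5: located slot 3
  6: checkpoint: 12
  7: gauge_drift called with 12, 1
Execution walk:
  settle_round([9, 7, 2, 4, 11, 2], 4) -> 3  [called from collect_span, line 9]
  collect_span([9, 7, 2, 4, 11, 2], 4) -> 8  [called from bind_quota, line 24]
  resolve_slot(8, 2) -> 8  [called from bind_quota, line 26]
  bind_quota([9, 7, 2, 4, 11, 2], 4) -> 8  [called from main, line 41]
  gauge_drift(8, 1) -> 8  [called from main, line 43]
Log origins:
  1: from main, line 40
  2: from bind_quota, line 23
  3: from collect_span, line 8
  4: from settle_round, line 2
  5: from collect_span, line 10
  6: from main, line 42
  7: from gauge_drift, line 29
A correct fix: line 12: replace `2` with `3`.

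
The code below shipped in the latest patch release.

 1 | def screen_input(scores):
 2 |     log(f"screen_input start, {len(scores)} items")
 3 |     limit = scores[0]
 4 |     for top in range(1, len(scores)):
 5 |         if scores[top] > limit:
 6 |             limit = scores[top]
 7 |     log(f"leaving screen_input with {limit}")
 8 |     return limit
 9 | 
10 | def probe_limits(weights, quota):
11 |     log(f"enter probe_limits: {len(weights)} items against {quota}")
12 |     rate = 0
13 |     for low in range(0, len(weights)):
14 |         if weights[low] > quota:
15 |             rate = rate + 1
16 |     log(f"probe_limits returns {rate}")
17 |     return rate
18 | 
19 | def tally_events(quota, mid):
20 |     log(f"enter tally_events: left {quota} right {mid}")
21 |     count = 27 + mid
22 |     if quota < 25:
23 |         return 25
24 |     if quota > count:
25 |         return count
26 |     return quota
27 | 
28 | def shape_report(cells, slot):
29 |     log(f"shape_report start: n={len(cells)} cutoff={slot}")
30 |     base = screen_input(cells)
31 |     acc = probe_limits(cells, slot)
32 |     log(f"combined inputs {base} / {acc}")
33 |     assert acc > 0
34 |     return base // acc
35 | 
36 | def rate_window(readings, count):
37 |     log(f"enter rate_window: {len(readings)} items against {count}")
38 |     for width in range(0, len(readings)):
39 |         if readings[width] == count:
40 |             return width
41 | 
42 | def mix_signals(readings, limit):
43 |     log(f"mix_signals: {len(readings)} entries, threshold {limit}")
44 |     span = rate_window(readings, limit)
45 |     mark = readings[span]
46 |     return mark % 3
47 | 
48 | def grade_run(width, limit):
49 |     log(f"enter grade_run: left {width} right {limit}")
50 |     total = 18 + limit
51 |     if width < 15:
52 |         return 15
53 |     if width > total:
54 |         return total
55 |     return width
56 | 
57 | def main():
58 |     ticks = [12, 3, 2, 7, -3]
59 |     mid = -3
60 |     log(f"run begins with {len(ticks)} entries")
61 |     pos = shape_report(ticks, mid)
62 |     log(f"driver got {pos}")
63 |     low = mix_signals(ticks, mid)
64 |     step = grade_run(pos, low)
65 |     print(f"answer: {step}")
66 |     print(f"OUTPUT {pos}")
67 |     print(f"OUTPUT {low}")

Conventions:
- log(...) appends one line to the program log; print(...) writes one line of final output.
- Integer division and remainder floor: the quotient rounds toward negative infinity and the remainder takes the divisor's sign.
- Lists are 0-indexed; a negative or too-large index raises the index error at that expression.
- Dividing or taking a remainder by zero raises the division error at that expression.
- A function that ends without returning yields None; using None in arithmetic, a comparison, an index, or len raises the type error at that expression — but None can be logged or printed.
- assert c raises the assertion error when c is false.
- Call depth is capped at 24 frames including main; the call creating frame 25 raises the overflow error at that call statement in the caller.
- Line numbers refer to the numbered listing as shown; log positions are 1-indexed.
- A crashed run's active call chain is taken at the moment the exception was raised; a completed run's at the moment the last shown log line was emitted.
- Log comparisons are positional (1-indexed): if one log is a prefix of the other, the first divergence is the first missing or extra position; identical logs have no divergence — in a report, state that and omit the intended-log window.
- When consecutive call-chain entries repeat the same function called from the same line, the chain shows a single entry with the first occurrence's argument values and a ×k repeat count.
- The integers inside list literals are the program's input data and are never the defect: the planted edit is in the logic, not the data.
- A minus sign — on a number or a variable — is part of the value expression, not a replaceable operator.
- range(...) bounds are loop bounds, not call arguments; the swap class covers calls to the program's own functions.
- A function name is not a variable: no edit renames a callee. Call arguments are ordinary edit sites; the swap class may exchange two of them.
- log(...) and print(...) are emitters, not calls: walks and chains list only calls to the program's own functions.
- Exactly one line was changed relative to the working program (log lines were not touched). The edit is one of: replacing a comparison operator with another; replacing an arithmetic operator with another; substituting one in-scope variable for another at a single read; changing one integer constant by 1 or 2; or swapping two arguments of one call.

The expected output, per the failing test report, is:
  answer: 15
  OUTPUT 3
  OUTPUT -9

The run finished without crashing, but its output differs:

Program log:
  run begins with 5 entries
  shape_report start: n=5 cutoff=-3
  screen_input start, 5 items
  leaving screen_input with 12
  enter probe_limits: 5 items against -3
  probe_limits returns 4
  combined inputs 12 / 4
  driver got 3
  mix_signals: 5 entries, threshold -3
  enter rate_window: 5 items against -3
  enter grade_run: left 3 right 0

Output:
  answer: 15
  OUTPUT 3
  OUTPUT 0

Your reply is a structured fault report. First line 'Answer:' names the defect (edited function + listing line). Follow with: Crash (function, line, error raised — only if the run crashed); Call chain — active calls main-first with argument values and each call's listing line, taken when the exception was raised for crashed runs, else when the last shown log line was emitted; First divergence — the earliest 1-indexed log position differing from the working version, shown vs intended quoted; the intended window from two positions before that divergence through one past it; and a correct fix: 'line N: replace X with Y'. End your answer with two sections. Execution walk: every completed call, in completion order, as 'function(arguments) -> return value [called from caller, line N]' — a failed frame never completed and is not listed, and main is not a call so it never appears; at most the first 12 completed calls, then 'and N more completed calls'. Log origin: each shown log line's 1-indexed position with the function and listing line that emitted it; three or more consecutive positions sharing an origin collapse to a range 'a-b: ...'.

Answer: the defect is in mix_signals at line 46.
The tell: At log position 11 the runs split — shown 'enter grade_run: left 3 right 0', but the working version logs 'enter grade_run: left 3 right -9'.
Call chain: main -> grade_run(3, 0) (called at line 64).
First divergence: at position 11 the run shows 'enter grade_run: left 3 right 0' where the working version logs 'enter grade_run: left 3 right -9'.
Intended log window:
  9: mix_signals: 5 entries, threshold -3
  10: enter rate_window: 5 items against -3
  11: enter grade_run: left 3 right -9
Execution walk:
  screen_input([12, 3, 2, 7, -3]) -> 12  [called from shape_report, line 30]
  probe_limits([12, 3, 2, 7, -3], -3) -> 4  [called from shape_report, line 31]
  shape_report([12, 3, 2, 7, -3], -3) -> 3  [called from main, line 61]
  rate_window([12, 3, 2, 7, -3], -3) -> 4  [called from mix_signals, line 44]
  mix_signals([12, 3, 2, 7, -3], -3) -> 0  [called from main, line 63]
  grade_run(3, 0) -> 15  [called from main, line 64]
Log line origins:
  1: from main, line 60
  2: from shape_report, line 29
  3: from screen_input, line 2
  4: from screen_input, line 7
  5: from probe_limits, line 11
  6: from probe_limits, line 16
  7: from shape_report, line 32
  8: from main, line 62
  9: from mix_signals, line 43
  10: from rate_window, line 37
  11: from grade_run, line 49
A correct fix: line 46: replace `%` with `*`.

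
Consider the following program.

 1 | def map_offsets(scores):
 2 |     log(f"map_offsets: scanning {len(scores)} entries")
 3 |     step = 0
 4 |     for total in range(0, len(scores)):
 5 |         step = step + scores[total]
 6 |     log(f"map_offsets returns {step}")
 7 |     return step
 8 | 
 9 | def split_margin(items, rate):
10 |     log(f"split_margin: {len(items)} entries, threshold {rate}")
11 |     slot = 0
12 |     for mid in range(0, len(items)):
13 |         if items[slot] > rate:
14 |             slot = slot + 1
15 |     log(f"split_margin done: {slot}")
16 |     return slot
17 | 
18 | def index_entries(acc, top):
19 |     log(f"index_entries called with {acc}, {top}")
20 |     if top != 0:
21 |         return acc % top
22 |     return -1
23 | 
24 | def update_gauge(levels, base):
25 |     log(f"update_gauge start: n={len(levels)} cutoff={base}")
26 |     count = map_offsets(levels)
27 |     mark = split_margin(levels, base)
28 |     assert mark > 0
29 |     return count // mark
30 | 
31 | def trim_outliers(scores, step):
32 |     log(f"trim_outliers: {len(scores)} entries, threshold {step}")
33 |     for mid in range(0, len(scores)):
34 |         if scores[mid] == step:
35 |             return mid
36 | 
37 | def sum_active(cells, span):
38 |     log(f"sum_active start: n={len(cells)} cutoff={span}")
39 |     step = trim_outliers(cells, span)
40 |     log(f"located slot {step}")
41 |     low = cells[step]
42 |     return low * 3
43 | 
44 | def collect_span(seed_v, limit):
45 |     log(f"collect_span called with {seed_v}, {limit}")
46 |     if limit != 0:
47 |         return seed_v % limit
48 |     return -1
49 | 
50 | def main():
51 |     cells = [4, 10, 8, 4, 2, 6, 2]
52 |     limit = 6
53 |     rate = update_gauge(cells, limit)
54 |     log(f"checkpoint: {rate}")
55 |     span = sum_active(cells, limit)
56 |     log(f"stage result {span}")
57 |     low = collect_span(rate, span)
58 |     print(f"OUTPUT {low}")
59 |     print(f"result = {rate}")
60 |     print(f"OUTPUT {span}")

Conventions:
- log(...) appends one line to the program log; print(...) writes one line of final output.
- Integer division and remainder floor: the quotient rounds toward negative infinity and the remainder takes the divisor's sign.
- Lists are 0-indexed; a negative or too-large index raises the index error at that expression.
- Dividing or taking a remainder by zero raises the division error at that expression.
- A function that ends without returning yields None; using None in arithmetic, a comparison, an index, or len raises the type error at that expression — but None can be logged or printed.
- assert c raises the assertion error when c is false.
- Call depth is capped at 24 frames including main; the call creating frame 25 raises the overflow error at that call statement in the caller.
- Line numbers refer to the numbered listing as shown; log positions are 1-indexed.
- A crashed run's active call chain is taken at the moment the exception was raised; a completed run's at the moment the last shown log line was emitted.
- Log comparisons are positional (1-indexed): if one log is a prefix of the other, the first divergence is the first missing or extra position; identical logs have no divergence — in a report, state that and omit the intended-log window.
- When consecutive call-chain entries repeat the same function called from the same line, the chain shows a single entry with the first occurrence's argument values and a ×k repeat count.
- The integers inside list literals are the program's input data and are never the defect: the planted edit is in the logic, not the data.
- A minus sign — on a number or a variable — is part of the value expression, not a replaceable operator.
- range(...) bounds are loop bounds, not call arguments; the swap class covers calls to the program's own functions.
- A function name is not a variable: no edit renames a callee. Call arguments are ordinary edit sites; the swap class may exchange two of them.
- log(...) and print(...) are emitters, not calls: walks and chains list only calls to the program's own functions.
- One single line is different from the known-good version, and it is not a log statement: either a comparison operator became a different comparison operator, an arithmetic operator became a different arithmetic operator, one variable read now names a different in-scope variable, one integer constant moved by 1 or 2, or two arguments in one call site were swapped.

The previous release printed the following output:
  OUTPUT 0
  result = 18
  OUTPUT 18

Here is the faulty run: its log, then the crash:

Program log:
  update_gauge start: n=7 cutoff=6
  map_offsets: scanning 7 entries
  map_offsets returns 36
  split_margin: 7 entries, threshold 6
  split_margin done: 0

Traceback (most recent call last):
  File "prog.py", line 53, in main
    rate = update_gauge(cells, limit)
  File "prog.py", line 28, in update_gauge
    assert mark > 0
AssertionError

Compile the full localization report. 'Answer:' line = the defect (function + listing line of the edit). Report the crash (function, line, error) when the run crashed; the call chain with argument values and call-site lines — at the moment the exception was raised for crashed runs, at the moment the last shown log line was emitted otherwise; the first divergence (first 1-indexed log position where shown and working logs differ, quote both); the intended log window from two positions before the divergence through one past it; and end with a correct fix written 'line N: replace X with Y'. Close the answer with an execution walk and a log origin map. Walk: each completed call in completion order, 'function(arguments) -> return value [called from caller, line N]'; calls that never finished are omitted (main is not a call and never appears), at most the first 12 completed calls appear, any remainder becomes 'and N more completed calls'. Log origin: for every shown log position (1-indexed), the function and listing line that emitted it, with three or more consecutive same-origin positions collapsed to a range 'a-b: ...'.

Answer: the defect is in split_margin at line 13.
Key observation: Everything matches until log position 5, which reads 'split_margin done: 0' in place of 'split_margin done: 2'.
Crash: update_gauge, line 28, AssertionError.
Call chain: main -> update_gauge([4, 10, 8, 4, 2, 6, 2], 6) (called at line 53).
First divergence: position 5 — shown 'split_margin done: 0', intended 'split_margin done: 2'.
Intended log window:
  3: map_offsets returns 36
  4: split_margin: 7 entries, threshold 6
  5: split_margin done: 2
  6: checkpoint: 18
Execution walk:
  map_offsets([4, 10, 8, 4, 2, 6, 2]) -> 36  [called from update_gauge, line 26]
  split_margin([4, 10, 8, 4, 2, 6, 2], 6) -> 0  [called from update_gauge, line 27]
Log origin:
  1: emitted by update_gauge (line 25)
  2: emitted by map_offsets (line 2)
  3: emitted by map_offsets (line 6)
  4: emitted by split_margin (line 10)
  5: emitted by split_margin (line 15)
A correct fix: line 13: replace `slot` with `mid`.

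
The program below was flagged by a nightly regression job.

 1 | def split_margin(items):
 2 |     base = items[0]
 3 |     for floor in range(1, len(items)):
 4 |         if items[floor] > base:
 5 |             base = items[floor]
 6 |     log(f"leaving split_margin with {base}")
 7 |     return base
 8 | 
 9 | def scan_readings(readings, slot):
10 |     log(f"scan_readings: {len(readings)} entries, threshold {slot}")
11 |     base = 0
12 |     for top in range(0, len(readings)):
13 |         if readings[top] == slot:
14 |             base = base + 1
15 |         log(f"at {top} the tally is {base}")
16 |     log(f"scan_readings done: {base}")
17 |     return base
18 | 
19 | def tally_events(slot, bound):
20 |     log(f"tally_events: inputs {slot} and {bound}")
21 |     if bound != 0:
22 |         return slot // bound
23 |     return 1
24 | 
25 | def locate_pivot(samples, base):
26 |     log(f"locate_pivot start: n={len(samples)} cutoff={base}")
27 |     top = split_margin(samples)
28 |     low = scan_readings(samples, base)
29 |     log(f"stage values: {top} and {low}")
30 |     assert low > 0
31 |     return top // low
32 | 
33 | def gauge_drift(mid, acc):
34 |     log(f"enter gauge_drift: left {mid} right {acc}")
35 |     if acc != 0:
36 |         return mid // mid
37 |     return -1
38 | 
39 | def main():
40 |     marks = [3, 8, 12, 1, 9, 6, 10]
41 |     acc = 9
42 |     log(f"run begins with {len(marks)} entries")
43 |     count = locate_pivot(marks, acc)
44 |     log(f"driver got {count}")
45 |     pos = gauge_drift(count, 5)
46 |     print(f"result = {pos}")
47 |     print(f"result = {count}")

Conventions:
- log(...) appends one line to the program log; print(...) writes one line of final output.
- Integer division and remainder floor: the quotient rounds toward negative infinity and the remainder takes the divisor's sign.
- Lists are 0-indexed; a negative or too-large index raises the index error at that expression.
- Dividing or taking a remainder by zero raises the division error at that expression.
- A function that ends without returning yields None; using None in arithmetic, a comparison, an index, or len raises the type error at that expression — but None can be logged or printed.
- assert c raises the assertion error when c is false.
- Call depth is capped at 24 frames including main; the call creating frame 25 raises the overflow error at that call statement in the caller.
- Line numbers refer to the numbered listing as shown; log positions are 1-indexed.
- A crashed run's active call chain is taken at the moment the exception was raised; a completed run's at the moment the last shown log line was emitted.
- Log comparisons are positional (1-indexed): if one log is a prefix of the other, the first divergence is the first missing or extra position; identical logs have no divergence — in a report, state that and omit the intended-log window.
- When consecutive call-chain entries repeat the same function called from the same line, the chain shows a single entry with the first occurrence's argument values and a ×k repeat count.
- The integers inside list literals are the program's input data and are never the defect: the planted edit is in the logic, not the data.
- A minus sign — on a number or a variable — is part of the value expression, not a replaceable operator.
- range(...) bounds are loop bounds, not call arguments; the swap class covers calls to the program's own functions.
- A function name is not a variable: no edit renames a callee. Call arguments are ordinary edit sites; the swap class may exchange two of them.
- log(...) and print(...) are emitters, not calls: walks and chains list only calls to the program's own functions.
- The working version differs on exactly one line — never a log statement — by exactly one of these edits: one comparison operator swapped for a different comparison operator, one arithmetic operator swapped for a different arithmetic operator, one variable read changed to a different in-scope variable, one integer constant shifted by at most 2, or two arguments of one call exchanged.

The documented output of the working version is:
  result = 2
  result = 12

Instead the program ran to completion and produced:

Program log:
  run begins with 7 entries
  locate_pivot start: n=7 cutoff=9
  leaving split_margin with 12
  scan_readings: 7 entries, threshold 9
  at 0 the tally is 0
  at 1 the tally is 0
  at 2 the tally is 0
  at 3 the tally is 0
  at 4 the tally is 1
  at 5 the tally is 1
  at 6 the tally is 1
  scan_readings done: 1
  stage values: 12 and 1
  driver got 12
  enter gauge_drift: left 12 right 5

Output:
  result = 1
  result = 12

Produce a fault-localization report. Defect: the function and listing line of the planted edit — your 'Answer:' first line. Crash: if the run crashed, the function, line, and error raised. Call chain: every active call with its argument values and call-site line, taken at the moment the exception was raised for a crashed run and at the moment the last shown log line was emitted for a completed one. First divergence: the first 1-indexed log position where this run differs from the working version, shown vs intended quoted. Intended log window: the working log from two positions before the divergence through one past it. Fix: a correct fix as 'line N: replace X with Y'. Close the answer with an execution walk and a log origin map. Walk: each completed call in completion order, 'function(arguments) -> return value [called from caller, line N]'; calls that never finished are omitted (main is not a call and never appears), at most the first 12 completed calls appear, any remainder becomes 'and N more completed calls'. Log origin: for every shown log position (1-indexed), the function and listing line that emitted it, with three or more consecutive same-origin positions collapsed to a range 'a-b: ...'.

Answer: the defect is in gauge_drift at line 36.
Key observation: Nothing in the log betrays the bug — only the output does.
Call chain: main -> gauge_drift(12, 5) (called at line 45).
First divergence: none; the two logs match at every position.
Execution walk:
  split_margin([3, 8, 12, 1, 9, 6, 10]) -> 12  [called from locate_pivot, line 27]
  scan_readings([3, 8, 12, 1, 9, 6, 10], 9) -> 1  [called from locate_pivot, line 28]
  locate_pivot([3, 8, 12, 1, 9, 6, 10], 9) -> 12  [called from main, line 43]
  gauge_drift(12, 5) -> 1  [called from main, line 45]
Log origin:
  1: from main, line 42
  2: from locate_pivot, line 26
  3: from split_margin, line 6
  4: from scan_readings, line 10
  5-11: from scan_readings, line 15
  12: from scan_readings, line 16
  13: from locate_pivot, line 29
  14: from main, line 44
  15: from gauge_drift, line 34
A correct fix: line 36: replace `mid // mid` with `mid // acc`.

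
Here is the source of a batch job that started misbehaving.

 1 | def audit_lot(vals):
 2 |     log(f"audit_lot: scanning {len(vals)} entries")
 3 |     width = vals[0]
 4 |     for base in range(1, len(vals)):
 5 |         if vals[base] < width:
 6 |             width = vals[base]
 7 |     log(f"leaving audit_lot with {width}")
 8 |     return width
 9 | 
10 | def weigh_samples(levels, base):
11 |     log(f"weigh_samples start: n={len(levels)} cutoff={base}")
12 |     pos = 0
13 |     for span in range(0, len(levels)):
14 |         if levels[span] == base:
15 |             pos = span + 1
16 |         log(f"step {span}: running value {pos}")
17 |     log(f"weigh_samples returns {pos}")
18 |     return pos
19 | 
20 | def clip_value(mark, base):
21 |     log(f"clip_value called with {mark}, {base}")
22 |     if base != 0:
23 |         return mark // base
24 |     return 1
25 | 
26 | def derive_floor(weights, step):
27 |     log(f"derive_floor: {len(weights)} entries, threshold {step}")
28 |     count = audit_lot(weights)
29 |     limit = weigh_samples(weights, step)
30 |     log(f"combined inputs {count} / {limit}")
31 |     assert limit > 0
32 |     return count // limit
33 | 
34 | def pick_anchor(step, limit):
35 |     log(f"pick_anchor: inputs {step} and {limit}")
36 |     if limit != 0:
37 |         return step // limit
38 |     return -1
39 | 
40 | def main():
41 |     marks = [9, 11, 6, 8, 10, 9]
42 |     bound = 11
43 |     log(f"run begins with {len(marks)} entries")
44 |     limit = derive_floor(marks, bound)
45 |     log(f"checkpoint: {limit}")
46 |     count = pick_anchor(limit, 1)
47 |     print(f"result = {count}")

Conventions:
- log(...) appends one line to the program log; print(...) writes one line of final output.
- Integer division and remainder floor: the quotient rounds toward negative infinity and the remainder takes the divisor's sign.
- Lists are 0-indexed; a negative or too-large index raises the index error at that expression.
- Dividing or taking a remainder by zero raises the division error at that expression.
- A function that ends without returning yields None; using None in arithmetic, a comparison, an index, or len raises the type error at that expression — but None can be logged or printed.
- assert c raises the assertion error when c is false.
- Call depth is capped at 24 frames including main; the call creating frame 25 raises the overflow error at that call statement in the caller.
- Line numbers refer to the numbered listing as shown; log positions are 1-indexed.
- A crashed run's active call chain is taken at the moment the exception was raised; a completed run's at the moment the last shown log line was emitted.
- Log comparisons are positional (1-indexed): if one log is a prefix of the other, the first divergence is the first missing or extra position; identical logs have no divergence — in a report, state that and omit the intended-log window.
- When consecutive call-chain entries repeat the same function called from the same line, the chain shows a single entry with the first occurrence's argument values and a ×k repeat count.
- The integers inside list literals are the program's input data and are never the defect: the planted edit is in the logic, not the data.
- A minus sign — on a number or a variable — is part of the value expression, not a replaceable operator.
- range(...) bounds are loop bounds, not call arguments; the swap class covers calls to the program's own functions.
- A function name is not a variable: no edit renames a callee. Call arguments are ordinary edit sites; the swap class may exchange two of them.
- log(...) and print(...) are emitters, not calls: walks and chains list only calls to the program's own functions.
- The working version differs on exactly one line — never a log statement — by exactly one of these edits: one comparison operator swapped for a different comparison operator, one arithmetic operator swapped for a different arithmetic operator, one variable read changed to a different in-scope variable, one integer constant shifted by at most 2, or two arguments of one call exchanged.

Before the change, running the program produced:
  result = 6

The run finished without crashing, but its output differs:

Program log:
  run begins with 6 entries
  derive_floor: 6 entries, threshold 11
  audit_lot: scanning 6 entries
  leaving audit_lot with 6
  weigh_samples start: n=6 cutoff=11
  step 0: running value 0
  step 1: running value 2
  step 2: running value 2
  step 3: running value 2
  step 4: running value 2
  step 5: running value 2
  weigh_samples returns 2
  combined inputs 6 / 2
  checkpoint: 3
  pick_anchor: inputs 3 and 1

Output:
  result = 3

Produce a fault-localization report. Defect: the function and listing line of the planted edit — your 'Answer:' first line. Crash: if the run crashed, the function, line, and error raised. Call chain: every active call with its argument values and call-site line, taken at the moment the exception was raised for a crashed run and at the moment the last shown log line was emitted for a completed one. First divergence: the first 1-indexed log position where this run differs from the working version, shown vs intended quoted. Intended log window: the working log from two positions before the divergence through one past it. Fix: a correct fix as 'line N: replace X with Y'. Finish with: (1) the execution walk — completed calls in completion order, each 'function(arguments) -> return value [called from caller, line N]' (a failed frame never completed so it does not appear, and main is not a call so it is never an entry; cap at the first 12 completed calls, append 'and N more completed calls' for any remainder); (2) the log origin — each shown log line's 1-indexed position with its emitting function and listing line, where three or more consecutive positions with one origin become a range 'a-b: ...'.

Answer: the defect is in weigh_samples at line 15.
Key fact: The earliest visible damage is log position 7 — 'step 1: running value 2' rather than the intended 'step 1: running value 1'.
Call chain: main -> pick_anchor(3, 1) (called at line 46).
First divergence: position 7 — shown 'step 1: running value 2', intended 'step 1: running value 1'.
Intended log window:
  5: weigh_samples start: n=6 cutoff=11
  6: step 0: running value 0
  7: step 1: running value 1
  8: step 2: running value 1
Execution walk:
  audit_lot([9, 11, 6, 8, 10, 9]) -> 6  [called from derive_floor, line 28]
  weigh_samples([9, 11, 6, 8, 10, 9], 11) -> 2  [called from derive_floor, line 29]
  derive_floor([9, 11, 6, 8, 10, 9], 11) -> 3  [called from main, line 44]
  pick_anchor(3, 1) -> 3  [called from main, line 46]
Origin of each log line:
  1: from main, line 43
  2: from derive_floor, line 27
  3: from audit_lot, line 2
  4: from audit_lot, line 7
  5: from weigh_samples, line 11
  6-11: from weigh_samples, line 16
  12: from weigh_samples, line 17
  13: from derive_floor, line 30
  14: from main, line 45
  15: from pick_anchor, line 35
A correct fix: line 15: replace `span` with `pos`.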